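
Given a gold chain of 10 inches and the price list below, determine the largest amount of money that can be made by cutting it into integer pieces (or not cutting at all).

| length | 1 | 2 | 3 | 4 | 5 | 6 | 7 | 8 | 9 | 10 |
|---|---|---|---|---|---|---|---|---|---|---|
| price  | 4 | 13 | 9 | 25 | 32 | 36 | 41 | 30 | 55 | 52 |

Build best[k] bottom-up: best[k] = max over allowed piece i of (p[i] + best[k−i]).
best[1] = 4
best[2] = 13
best[3] = 17  (first piece 1, then best[2]=13)
best[4] = 26  (first piece 2, then best[2]=13)
best[5] = 32
best[6] = 39  (first piece 2, then best[4]=26)
best[7] = 45  (first piece 2, then best[5]=32)
best[8] = 52  (first piece 2, then best[6]=39)
best[9] = 58  (first piece 2, then best[7]=45)
best[10] = 65  (first piece 2, then best[8]=52)
One optimal cutting: 2 + 2 + 2 + 2 + 2 → $13 + $13 + $13 + $13 + $13 = $65.

65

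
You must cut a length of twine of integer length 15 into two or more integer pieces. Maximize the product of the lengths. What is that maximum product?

243

Define f[k] = max over 1≤i<k of i · max(k−i, f[k−i]); the inner max lets the remainder stay uncut if that's better.
f[2] = 1*max(1,0) = 1*1 = 1
f[3] = 1*max(2,1) = 1*2 = 2
f[4] = 2*max(2,1) = 2*2 = 4
f[5] = 2*max(3,2) = 2*3 = 6
f[6] = 3*max(3,2) = 3*3 = 9
f[7] = 2*max(5,6) = 2*6 = 12
f[8] = 2*max(6,9) = 2*9 = 18
f[9] = 3*max(6,9) = 3*9 = 27
f[10] = 2*max(8,18) = 2*18 = 36
f[11] = 2*max(9,27) = 2*27 = 54
f[12] = 3*max(9,27) = 3*27 = 81
f[13] = 2*max(11,54) = 2*54 = 108
f[14] = 2*max(12,81) = 2*81 = 162
f[15] = 3*max(12,81) = 3*81 = 243
One optimal split: 3 + 3 + 3 + 3 + 3; product 3*3*3*3*3 = 243.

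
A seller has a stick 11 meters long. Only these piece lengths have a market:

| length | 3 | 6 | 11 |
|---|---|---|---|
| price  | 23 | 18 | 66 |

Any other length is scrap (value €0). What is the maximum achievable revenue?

69

Build best[k] bottom-up: best[k] = max over allowed piece i of (p[i] + best[k−i]).
best[1] = 0
best[2] = 0
best[3] = 23
best[4] = 23
best[5] = 23
best[6] = max(23+23, 18+0) = 46
best[7] = max(23+23, 18+0) = 46
best[8] = max(23+23, 18+0) = 46
best[9] = max(23+46, 18+23) = 69
best[10] = max(23+46, 18+23) = 69
best[11] = max(23+46, 18+23, 66+0) = 69
One optimal cutting: pieces 3 + 3 + 3 with 2 meters of scrap → €69.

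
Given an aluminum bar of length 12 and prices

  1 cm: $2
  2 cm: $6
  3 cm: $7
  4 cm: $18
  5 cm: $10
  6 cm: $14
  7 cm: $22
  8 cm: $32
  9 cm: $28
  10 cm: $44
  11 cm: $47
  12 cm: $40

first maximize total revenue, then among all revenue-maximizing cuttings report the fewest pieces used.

3

Consider every possible first cut. r[k] is the best of p[i]+r[k−i] over all sellable i≤k.
r[1] = 2
r[2] = max(2+2, 6+0) = 6
r[3] = max(2+6, 6+2, 7+0) = 8
r[4] = max(2+8, 6+6, 7+2, 18+0) = 18
r[5] = max(2+18, 6+8, 7+6, 18+2, 10+0) = 20
r[6] = max(2+20, 6+18, 7+8, 18+6, 10+2, 14+0) = 24
r[7] = max(2+24, 6+20, 7+18, …, 14+2, 22+0) = 26
r[8] = max(2+26, 6+24, 7+20, …, 22+2, 32+0) = 36
r[9] = max(2+36, 6+26, 7+24, …, 32+2, 28+0) = 38
r[10] = max(2+38, 6+36, 7+26, …, 28+2, 44+0) = 44
r[11] = max(2+44, 6+38, 7+36, …, 44+2, 47+0) = 47
r[12] = max(2+47, 6+44, 7+38, …, 47+2, 40+0) = 54
Maximum revenue is $54.
Now minimize piece count subject to staying optimal: for each k, pieces[k] = 1 + min over i with p[i]+r[k−i]=r[k] of pieces[k−i].
pieces[9] = 3
pieces[10] = 1
pieces[11] = 1
pieces[12] = 3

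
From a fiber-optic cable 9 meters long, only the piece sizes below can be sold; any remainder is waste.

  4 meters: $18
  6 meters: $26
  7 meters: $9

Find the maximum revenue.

Consider every possible first cut. best[k] is the best of p[i]+best[k−i] over all sellable i≤k.
best[1] = 0
best[2] = 0
best[3] = 0
best[4] = 18
best[5] = 18
best[6] = max(18+0, 26+0) = 26
best[7] = max(18+0, 26+0, 9+0) = 26
best[8] = max(18+18, 26+0, 9+0) = 36
best[9] = max(18+18, 26+0, 9+0) = 36
One optimal cutting: pieces 4 + 4 with 1 meter of scrap → $36.

36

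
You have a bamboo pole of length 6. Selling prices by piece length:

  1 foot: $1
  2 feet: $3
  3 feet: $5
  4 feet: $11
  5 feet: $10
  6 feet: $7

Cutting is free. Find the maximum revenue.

14

Build v[k] bottom-up: v[k] = max over allowed piece i of (p[i] + v[k−i]).
v[1] = 1
v[2] = max(1+1, 3+0) = 3
v[3] = max(1+3, 3+1, 5+0) = 5
v[4] = max(1+5, 3+3, 5+1, 11+0) = 11
v[5] = max(1+11, 3+5, 5+3, 11+1, 10+0) = 12
v[6] = max(1+12, 3+11, 5+5, 11+3, 10+1, 7+0) = 14
One optimal cutting: 4 + 2 → $11 + $3 = $14.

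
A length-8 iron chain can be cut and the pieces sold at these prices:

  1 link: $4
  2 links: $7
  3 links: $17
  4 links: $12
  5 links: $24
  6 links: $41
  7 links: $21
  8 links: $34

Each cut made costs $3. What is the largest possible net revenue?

Build r[k] bottom-up: r[k] = max over allowed piece i of (p[i] + r[k−i]) − 3 per cut.
r[1] = 4
r[2] = max(4+4-3, 7+0) = 7
r[3] = max(4+7-3, 7+4-3, 17+0) = 17
r[4] = max(4+17-3, 7+7-3, 17+4-3, 12+0) = 18
r[5] = max(4+18-3, 7+17-3, 17+7-3, 12+4-3, 24+0) = 24
r[6] = max(4+24-3, 7+18-3, 17+17-3, 12+7-3, 24+4-3, 41+0) = 41
r[7] = max(4+41-3, 7+24-3, 17+18-3, …, 41+4-3, 21+0) = 42
r[8] = max(4+42-3, 7+41-3, 17+24-3, …, 21+4-3, 34+0) = 45
One optimal plan: pieces 6 + 2 (1 cut) → $48 − $3 = $45.

45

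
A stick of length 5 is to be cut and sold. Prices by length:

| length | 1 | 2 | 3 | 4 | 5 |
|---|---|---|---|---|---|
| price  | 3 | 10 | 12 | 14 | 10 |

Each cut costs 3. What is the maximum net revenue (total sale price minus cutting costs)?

19

Let v[k] be the best obtainable value from length k. For each k, try every first piece i and keep the best of price[i] + v[k−i] minus the 3 cut fee when i<k.
v[1] = 3
v[2] = max(3+3-3, 10+0) = 10
v[3] = max(3+10-3, 10+3-3, 12+0) = 12
v[4] = max(3+12-3, 10+10-3, 12+3-3, 14+0) = 17
v[5] = max(3+17-3, 10+12-3, 12+10-3, 14+3-3, 10+0) = 19
One optimal plan: pieces 3 + 2 (1 cut) → 22 − 3 = 19.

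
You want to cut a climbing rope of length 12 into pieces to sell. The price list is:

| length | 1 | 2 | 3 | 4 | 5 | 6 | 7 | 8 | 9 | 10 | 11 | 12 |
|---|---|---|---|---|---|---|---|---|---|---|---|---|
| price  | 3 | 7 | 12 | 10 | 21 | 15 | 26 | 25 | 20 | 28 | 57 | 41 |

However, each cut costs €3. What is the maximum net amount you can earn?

57

Let r[k] be the best obtainable value from length k. For each k, try every first piece i and keep the best of price[i] + r[k−i] minus the 3 cut fee when i<k.
r[1] = 3
r[2] = max(3+3-3, 7+0) = 7
r[3] = max(3+7-3, 7+3-3, 12+0) = 12
r[4] = max(3+12-3, 7+7-3, 12+3-3, 10+0) = 12
r[5] = max(3+12-3, 7+12-3, 12+7-3, 10+3-3, 21+0) = 21
r[6] = max(3+21-3, 7+12-3, 12+12-3, 10+7-3, 21+3-3, 15+0) = 21
r[7] = max(3+21-3, 7+21-3, 12+12-3, …, 15+3-3, 26+0) = 26
r[8] = max(3+26-3, 7+21-3, 12+21-3, …, 26+3-3, 25+0) = 30
r[9] = max(3+30-3, 7+26-3, 12+21-3, …, 25+3-3, 20+0) = 30
r[10] = max(3+30-3, 7+30-3, 12+26-3, …, 20+3-3, 28+0) = 39
r[11] = max(3+39-3, 7+30-3, 12+30-3, …, 28+3-3, 57+0) = 57
r[12] = max(3+57-3, 7+39-3, 12+30-3, …, 57+3-3, 41+0) = 57
One optimal plan: pieces 11 + 1 (1 cut) → €60 − €3 = €57.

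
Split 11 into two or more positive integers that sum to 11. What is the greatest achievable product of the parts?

Define f[k] = max over 1≤i<k of i · max(k−i, f[k−i]); the inner max lets the remainder stay uncut if that's better.
f[2] = 1×max(1,0) = 1×1 = 1
f[3] = max(1×2, 2×1) = 2
f[4] = max(1×3, 2×2, 3×1) = 4
f[5] = max(1×4, 2×3, 3×2, 4×1) = 6
f[6] = max(1×6, 2×4, 3×3, 4×2, 5×1) = 9
f[7] = max(1×9, 2×6, 3×4, 4×3, 5×2, 6×1) = 12
f[8] = max(1×12, 2×9, 3×6, …, 6×2, 7×1) = 18
f[9] = max(1×18, 2×12, 3×9, …, 7×2, 8×1) = 27
f[10] = max(1×27, 2×18, 3×12, …, 8×2, 9×1) = 36
f[11] = max(1×36, 2×27, 3×18, …, 9×2, 10×1) = 54
One optimal split: 3 + 3 + 3 + 2; product 3×3×3×2 = 54.

54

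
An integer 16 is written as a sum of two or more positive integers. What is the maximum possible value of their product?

324

Fill g[k] for k=2..16: at each k try every first piece i and multiply by the better of (k−i) uncut or g[k−i].
g[2] = 1*max(1,0) = 1*1 = 1
g[3] = 1*max(2,1) = 1*2 = 2
g[4] = 2*max(2,1) = 2*2 = 4
g[5] = 2*max(3,2) = 2*3 = 6
g[6] = 3*max(3,2) = 3*3 = 9
g[7] = 2*max(5,6) = 2*6 = 12
g[8] = 2*max(6,9) = 2*9 = 18
g[9] = 3*max(6,9) = 3*9 = 27
g[10] = 2*max(8,18) = 2*18 = 36
g[11] = 2*max(9,27) = 2*27 = 54
g[12] = 3*max(9,27) = 3*27 = 81
g[13] = 2*max(11,54) = 2*54 = 108
g[14] = 2*max(12,81) = 2*81 = 162
g[15] = 3*max(12,81) = 3*81 = 243
g[16] = 2*max(14,162) = 2*162 = 324
One optimal split: 3 + 3 + 3 + 3 + 2 + 2; product 3*3*3*3*2*2 = 324.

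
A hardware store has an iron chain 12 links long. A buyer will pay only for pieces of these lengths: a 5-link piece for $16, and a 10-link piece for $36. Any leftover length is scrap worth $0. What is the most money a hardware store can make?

Build best[k] bottom-up: best[k] = max over allowed piece i of (p[i] + best[k−i]).
best[1] = 0
best[2] = 0
best[3] = 0
best[4] = 0
best[5] = 16
best[6] = 16
best[7] = 16
best[8] = 16
best[9] = 16
best[10] = 36
best[11] = 36
best[12] = 36
One optimal cutting: pieces 10 with 2 links of scrap → $36.

36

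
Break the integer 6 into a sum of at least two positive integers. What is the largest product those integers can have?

Define f[k] = max over 1≤i<k of i · max(k−i, f[k−i]); the inner max lets the remainder stay uncut if that's better.
f[2] = 1*max(1,0) = 1*1 = 1
f[3] = 1*max(2,1) = 1*2 = 2
f[4] = 2*max(2,1) = 2*2 = 4
f[5] = 2*max(3,2) = 2*3 = 6
f[6] = 3*max(3,2) = 3*3 = 9
One optimal split: 3 + 3; product 3*3 = 9.

9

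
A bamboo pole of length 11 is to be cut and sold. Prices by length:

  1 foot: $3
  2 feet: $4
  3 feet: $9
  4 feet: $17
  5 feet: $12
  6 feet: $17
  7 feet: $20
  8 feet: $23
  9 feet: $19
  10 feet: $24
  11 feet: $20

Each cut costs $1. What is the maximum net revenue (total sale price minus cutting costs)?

Consider every possible first cut. net[k] is the best of p[i]+net[k−i] over all sellable i≤k, charging 1 whenever i<k.
net[1] = 3
net[2] = max(3+3-1, 4+0) = 5
net[3] = max(3+5-1, 4+3-1, 9+0) = 9
net[4] = max(3+9-1, 4+5-1, 9+3-1, 17+0) = 17
net[5] = max(3+17-1, 4+9-1, 9+5-1, 17+3-1, 12+0) = 19
net[6] = max(3+19-1, 4+17-1, 9+9-1, 17+5-1, 12+3-1, 17+0) = 21
net[7] = max(3+21-1, 4+19-1, 9+17-1, …, 17+3-1, 20+0) = 25
net[8] = max(3+25-1, 4+21-1, 9+19-1, …, 20+3-1, 23+0) = 33
net[9] = max(3+33-1, 4+25-1, 9+21-1, …, 23+3-1, 19+0) = 35
net[10] = max(3+35-1, 4+33-1, 9+25-1, …, 19+3-1, 24+0) = 37
net[11] = max(3+37-1, 4+35-1, 9+33-1, …, 24+3-1, 20+0) = 41
One optimal plan: pieces 4 + 4 + 3 (2 cuts) → $43 − $2 = $41.

41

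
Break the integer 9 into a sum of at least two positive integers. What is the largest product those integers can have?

Let f[k] be the best product for length k (with at least one cut). For each first piece i, the rest contributes max(k−i, f[k−i]).
f[2] = 1·max(1,0) = 1·1 = 1
f[3] = 1·max(2,1) = 1·2 = 2
f[4] = 2·max(2,1) = 2·2 = 4
f[5] = 2·max(3,2) = 2·3 = 6
f[6] = 3·max(3,2) = 3·3 = 9
f[7] = 2·max(5,6) = 2·6 = 12
f[8] = 2·max(6,9) = 2·9 = 18
f[9] = 3·max(6,9) = 3·9 = 27
One optimal split: 3 + 3 + 3; product 3·3·3 = 27.

27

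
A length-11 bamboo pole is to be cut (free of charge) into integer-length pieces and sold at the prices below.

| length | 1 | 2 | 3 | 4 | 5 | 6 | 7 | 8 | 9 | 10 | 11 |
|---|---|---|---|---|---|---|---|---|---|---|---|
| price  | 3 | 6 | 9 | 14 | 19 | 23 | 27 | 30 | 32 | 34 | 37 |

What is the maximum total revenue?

Consider every possible first cut. v[k] is the best of p[i]+v[k−i] over all sellable i≤k.
v[1] = 3
v[2] = 6  (first piece 1, then v[1]=3)
v[3] = 9  (first piece 1, then v[2]=6)
v[4] = 14
v[5] = 19
v[6] = 23
v[7] = 27
v[8] = 30  (first piece 1, then v[7]=27)
v[9] = 33  (first piece 1, then v[8]=30)
v[10] = 38  (first piece 5, then v[5]=19)
v[11] = 42  (first piece 5, then v[6]=23)
One optimal cutting: 6 + 5 → $23 + $19 = $42.

42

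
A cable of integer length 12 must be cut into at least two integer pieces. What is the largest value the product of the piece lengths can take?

Define g[k] = max over 1≤i<k of i · max(k−i, g[k−i]); the inner max lets the remainder stay uncut if that's better.
g[2] = 1×max(1,0) = 1×1 = 1
g[3] = 1×max(2,1) = 1×2 = 2
g[4] = 2×max(2,1) = 2×2 = 4
g[5] = 2×max(3,2) = 2×3 = 6
g[6] = 3×max(3,2) = 3×3 = 9
g[7] = 2×max(5,6) = 2×6 = 12
g[8] = 2×max(6,9) = 2×9 = 18
g[9] = 3×max(6,9) = 3×9 = 27
g[10] = 2×max(8,18) = 2×18 = 36
g[11] = 2×max(9,27) = 2×27 = 54
g[12] = 3×max(9,27) = 3×27 = 81
One optimal split: 3 + 3 + 3 + 3; product 3×3×3×3 = 81.

81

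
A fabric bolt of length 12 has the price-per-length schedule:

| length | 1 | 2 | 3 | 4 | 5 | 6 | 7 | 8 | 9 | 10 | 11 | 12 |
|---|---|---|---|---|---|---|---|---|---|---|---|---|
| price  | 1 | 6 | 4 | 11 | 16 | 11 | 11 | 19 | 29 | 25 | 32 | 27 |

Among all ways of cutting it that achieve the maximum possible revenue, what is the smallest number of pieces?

3

Build r[k] bottom-up: r[k] = max over allowed piece i of (p[i] + r[k−i]).
r[1] = 1
r[2] = 6
r[3] = 7  (first piece 1, then r[2]=6)
r[4] = 12  (first piece 2, then r[2]=6)
r[5] = 16
r[6] = 18  (first piece 2, then r[4]=12)
r[7] = 22  (first piece 2, then r[5]=16)
r[8] = 24  (first piece 2, then r[6]=18)
r[9] = 29
r[10] = 32  (first piece 5, then r[5]=16)
r[11] = 35  (first piece 2, then r[9]=29)
r[12] = 38  (first piece 2, then r[10]=32)
Maximum revenue is $38.
Now minimize piece count subject to staying optimal: for each k, pieces[k] = 1 + min over i with p[i]+r[k−i]=r[k] of pieces[k−i].
pieces[9] = 1
pieces[10] = 2
pieces[11] = 2
pieces[12] = 3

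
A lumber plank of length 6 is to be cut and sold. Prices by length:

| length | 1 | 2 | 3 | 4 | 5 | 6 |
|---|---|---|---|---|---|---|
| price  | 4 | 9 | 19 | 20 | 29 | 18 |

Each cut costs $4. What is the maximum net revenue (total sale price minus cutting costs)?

Build net[k] bottom-up: net[k] = max over allowed piece i of (p[i] + net[k−i]) − 4 per cut.
net[1] = 4
net[2] = 9
net[3] = 19
net[4] = 20
net[5] = 29
net[6] = 34  (first piece 3, then net[3]=19)
One optimal plan: pieces 3 + 3 (1 cut) → $38 − $4 = $34.

34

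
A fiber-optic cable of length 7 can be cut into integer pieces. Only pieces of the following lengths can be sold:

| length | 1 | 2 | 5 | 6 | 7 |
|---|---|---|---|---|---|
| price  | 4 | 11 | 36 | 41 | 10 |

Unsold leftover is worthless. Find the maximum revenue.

Build f[k] bottom-up: f[k] = max over allowed piece i of (p[i] + f[k−i]).
f[1] = 4
f[2] = 11
f[3] = 15  (first piece 1, then f[2]=11)
f[4] = 22  (first piece 2, then f[2]=11)
f[5] = 36
f[6] = 41
f[7] = 47  (first piece 2, then f[5]=36)
One optimal cutting: 5 + 2 → $47.

47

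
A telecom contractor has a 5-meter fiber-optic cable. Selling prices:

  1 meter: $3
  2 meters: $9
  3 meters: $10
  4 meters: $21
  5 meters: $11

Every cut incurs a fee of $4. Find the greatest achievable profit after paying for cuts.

Consider every possible first cut. v[k] is the best of p[i]+v[k−i] over all sellable i≤k, charging 4 whenever i<k.
v[1] = 3
v[2] = 9
v[3] = 10
v[4] = 21
v[5] = 20  (first piece 1, then v[4]=21)
One optimal plan: pieces 4 + 1 (1 cut) → $24 − $4 = $20.

20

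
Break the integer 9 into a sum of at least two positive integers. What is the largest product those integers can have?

27

Define m[k] = max over 1≤i<k of i · max(k−i, m[k−i]); the inner max lets the remainder stay uncut if that's better.
m[2] = 1*max(1,0) = 1*1 = 1
m[3] = 1*max(2,1) = 1*2 = 2
m[4] = 2*max(2,1) = 2*2 = 4
m[5] = 2*max(3,2) = 2*3 = 6
m[6] = 3*max(3,2) = 3*3 = 9
m[7] = 2*max(5,6) = 2*6 = 12
m[8] = 2*max(6,9) = 2*9 = 18
m[9] = 3*max(6,9) = 3*9 = 27
One optimal split: 3 + 3 + 3; product 3*3*3 = 27.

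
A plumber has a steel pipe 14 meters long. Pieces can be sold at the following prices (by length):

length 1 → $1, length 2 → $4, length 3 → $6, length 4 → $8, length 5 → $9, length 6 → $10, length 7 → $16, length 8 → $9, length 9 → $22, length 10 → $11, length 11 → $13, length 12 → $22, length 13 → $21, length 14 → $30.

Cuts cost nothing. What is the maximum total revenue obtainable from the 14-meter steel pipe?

Consider every possible first cut. r[k] is the best of p[i]+r[k−i] over all sellable i≤k.
r[1] = 1
r[2] = max(1+1, 4+0) = 4
r[3] = max(1+4, 4+1, 6+0) = 6
r[4] = max(1+6, 4+4, 6+1, 8+0) = 8
r[5] = max(1+8, 4+6, 6+4, 8+1, 9+0) = 10
r[6] = max(1+10, 4+8, 6+6, 8+4, 9+1, 10+0) = 12
r[7] = max(1+12, 4+10, 6+8, …, 10+1, 16+0) = 16
r[8] = max(1+16, 4+12, 6+10, …, 16+1, 9+0) = 17
r[9] = max(1+17, 4+16, 6+12, …, 9+1, 22+0) = 22
r[10] = max(1+22, 4+17, 6+16, …, 22+1, 11+0) = 23
r[11] = max(1+23, 4+22, 6+17, …, 11+1, 13+0) = 26
r[12] = max(1+26, 4+23, 6+22, …, 13+1, 22+0) = 28
r[13] = max(1+28, 4+26, 6+23, …, 22+1, 21+0) = 30
r[14] = max(1+30, 4+28, 6+26, …, 21+1, 30+0) = 32
One optimal cutting: 9 + 3 + 2 → $22 + $6 + $4 = $32.

32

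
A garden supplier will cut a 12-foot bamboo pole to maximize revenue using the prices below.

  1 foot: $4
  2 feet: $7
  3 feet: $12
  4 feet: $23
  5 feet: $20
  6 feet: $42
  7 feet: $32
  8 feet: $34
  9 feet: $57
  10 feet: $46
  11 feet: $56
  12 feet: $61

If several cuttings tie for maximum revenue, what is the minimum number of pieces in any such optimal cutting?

2

Let r[k] be the best obtainable value from length k. For each k, try every first piece i and keep the best of price[i] + r[k−i].
r[1] = 4
r[2] = max(4+4, 7+0) = 8
r[3] = max(4+8, 7+4, 12+0) = 12
r[4] = max(4+12, 7+8, 12+4, 23+0) = 23
r[5] = max(4+23, 7+12, 12+8, 23+4, 20+0) = 27
r[6] = max(4+27, 7+23, 12+12, 23+8, 20+4, 42+0) = 42
r[7] = max(4+42, 7+27, 12+23, …, 42+4, 32+0) = 46
r[8] = max(4+46, 7+42, 12+27, …, 32+4, 34+0) = 50
r[9] = max(4+50, 7+46, 12+42, …, 34+4, 57+0) = 57
r[10] = max(4+57, 7+50, 12+46, …, 57+4, 46+0) = 65
r[11] = max(4+65, 7+57, 12+50, …, 46+4, 56+0) = 69
r[12] = max(4+69, 7+65, 12+57, …, 56+4, 61+0) = 84
Maximum revenue is $84.
Now minimize piece count subject to staying optimal: for each k, pieces[k] = 1 + min over i with p[i]+r[k−i]=r[k] of pieces[k−i].
pieces[9] = 1
pieces[10] = 2
pieces[11] = 3
pieces[12] = 2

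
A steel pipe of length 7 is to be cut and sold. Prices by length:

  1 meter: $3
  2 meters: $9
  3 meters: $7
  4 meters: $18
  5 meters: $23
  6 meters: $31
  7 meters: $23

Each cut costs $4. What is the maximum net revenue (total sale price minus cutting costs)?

30

Let r[k] be the best obtainable value from length k. For each k, try every first piece i and keep the best of price[i] + r[k−i] minus the 4 cut fee when i<k.
r[1] = 3
r[2] = max(3+3-4, 9+0) = 9
r[3] = max(3+9-4, 9+3-4, 7+0) = 8
r[4] = max(3+8-4, 9+9-4, 7+3-4, 18+0) = 18
r[5] = max(3+18-4, 9+8-4, 7+9-4, 18+3-4, 23+0) = 23
r[6] = max(3+23-4, 9+18-4, 7+8-4, 18+9-4, 23+3-4, 31+0) = 31
r[7] = max(3+31-4, 9+23-4, 7+18-4, …, 31+3-4, 23+0) = 30
One optimal plan: pieces 6 + 1 (1 cut) → $34 − $4 = $30.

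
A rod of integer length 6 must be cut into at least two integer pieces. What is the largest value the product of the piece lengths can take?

9

Define f[k] = max over 1≤i<k of i · max(k−i, f[k−i]); the inner max lets the remainder stay uncut if that's better.
f[2] = 1*max(1,0) = 1*1 = 1
f[3] = max(1*2, 2*1) = 2
f[4] = max(1*3, 2*2, 3*1) = 4
f[5] = max(1*4, 2*3, 3*2, 4*1) = 6
f[6] = max(1*6, 2*4, 3*3, 4*2, 5*1) = 9
One optimal split: 3 + 3; product 3*3 = 9.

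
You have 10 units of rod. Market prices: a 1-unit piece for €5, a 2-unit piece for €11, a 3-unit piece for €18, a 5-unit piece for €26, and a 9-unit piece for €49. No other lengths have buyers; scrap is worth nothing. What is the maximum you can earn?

Let best[k] be the best obtainable value from length k. For each k, try every first piece i and keep the best of price[i] + best[k−i].
best[1] = 5
best[2] = 11
best[3] = 18
best[4] = 23  (first piece 1, then best[3]=18)
best[5] = 29  (first piece 2, then best[3]=18)
best[6] = 36  (first piece 3, then best[3]=18)
best[7] = 41  (first piece 1, then best[6]=36)
best[8] = 47  (first piece 2, then best[6]=36)
best[9] = 54  (first piece 3, then best[6]=36)
best[10] = 59  (first piece 1, then best[9]=54)
One optimal cutting: 3 + 3 + 3 + 1 → €59.

59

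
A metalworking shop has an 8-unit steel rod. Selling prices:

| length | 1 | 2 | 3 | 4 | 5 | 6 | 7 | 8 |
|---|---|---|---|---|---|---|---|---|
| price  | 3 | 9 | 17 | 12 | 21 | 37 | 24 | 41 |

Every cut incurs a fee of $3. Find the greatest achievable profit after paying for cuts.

43

Consider every possible first cut. v[k] is the best of p[i]+v[k−i] over all sellable i≤k, charging 3 whenever i<k.
v[1] = 3
v[2] = max(3+3-3, 9+0) = 9
v[3] = max(3+9-3, 9+3-3, 17+0) = 17
v[4] = max(3+17-3, 9+9-3, 17+3-3, 12+0) = 17
v[5] = max(3+17-3, 9+17-3, 17+9-3, 12+3-3, 21+0) = 23
v[6] = max(3+23-3, 9+17-3, 17+17-3, 12+9-3, 21+3-3, 37+0) = 37
v[7] = max(3+37-3, 9+23-3, 17+17-3, …, 37+3-3, 24+0) = 37
v[8] = max(3+37-3, 9+37-3, 17+23-3, …, 24+3-3, 41+0) = 43
One optimal plan: pieces 6 + 2 (1 cut) → $46 − $3 = $43.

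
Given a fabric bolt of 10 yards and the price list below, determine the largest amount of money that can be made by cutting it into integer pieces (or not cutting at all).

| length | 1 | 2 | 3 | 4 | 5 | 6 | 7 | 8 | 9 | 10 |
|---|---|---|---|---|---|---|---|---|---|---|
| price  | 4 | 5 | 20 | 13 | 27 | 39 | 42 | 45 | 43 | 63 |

Let R[k] be the best obtainable value from length k. For each k, try every first piece i and keep the best of price[i] + R[k−i].
R[1] = 4
R[2] = 8  (first piece 1, then R[1]=4)
R[3] = 20
R[4] = 24  (first piece 1, then R[3]=20)
R[5] = 28  (first piece 1, then R[4]=24)
R[6] = 40  (first piece 3, then R[3]=20)
R[7] = 44  (first piece 1, then R[6]=40)
R[8] = 48  (first piece 1, then R[7]=44)
R[9] = 60  (first piece 3, then R[6]=40)
R[10] = 64  (first piece 1, then R[9]=60)
One optimal cutting: 3 + 3 + 3 + 1 → $20 + $20 + $20 + $4 = $64.

64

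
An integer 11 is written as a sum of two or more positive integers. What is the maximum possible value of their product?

54

Fill prod[k] for k=2..11: at each k try every first piece i and multiply by the better of (k−i) uncut or prod[k−i].
prod[2] = 1×max(1,0) = 1×1 = 1
prod[3] = max(1×2, 2×1) = 2
prod[4] = max(1×3, 2×2, 3×1) = 4
prod[5] = max(1×4, 2×3, 3×2, 4×1) = 6
prod[6] = max(1×6, 2×4, 3×3, 4×2, 5×1) = 9
prod[7] = max(1×9, 2×6, 3×4, 4×3, 5×2, 6×1) = 12
prod[8] = max(1×12, 2×9, 3×6, …, 6×2, 7×1) = 18
prod[9] = max(1×18, 2×12, 3×9, …, 7×2, 8×1) = 27
prod[10] = max(1×27, 2×18, 3×12, …, 8×2, 9×1) = 36
prod[11] = max(1×36, 2×27, 3×18, …, 9×2, 10×1) = 54
One optimal split: 3 + 3 + 3 + 2; product 3×3×3×2 = 54.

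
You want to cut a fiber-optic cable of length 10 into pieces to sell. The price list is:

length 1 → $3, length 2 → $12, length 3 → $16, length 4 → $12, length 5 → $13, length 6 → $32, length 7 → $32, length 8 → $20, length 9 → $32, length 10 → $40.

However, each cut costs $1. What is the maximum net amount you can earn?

56

Consider every possible first cut. net[k] is the best of p[i]+net[k−i] over all sellable i≤k, charging 1 whenever i<k.
net[1] = 3
net[2] = 12
net[3] = 16
net[4] = 23  (first piece 2, then net[2]=12)
net[5] = 27  (first piece 2, then net[3]=16)
net[6] = 34  (first piece 2, then net[4]=23)
net[7] = 38  (first piece 2, then net[5]=27)
net[8] = 45  (first piece 2, then net[6]=34)
net[9] = 49  (first piece 2, then net[7]=38)
net[10] = 56  (first piece 2, then net[8]=45)
One optimal plan: pieces 2 + 2 + 2 + 2 + 2 (4 cuts) → $60 − $4 = $56.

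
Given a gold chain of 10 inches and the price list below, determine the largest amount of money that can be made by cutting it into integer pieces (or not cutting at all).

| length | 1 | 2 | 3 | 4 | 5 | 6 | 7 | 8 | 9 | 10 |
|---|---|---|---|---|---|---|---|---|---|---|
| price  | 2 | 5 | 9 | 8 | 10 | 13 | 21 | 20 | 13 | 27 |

Consider every possible first cut. r[k] is the best of p[i]+r[k−i] over all sellable i≤k.
r[1] = 2
r[2] = 5
r[3] = 9
r[4] = 11  (first piece 1, then r[3]=9)
r[5] = 14  (first piece 2, then r[3]=9)
r[6] = 18  (first piece 3, then r[3]=9)
r[7] = 21
r[8] = 23  (first piece 1, then r[7]=21)
r[9] = 27  (first piece 3, then r[6]=18)
r[10] = 30  (first piece 3, then r[7]=21)
One optimal cutting: 7 + 3 → $21 + $9 = $30.

30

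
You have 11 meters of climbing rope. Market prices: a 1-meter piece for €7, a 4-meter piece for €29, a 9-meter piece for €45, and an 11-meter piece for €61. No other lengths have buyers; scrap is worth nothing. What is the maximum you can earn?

Build f[k] bottom-up: f[k] = max over allowed piece i of (p[i] + f[k−i]).
f[1] = 7
f[2] = 14  (first piece 1, then f[1]=7)
f[3] = 21  (first piece 1, then f[2]=14)
f[4] = max(7+21, 29+0) = 29
f[5] = max(7+29, 29+7) = 36
f[6] = max(7+36, 29+14) = 43
f[7] = max(7+43, 29+21) = 50
f[8] = max(7+50, 29+29) = 58
f[9] = max(7+58, 29+36, 45+0) = 65
f[10] = max(7+65, 29+43, 45+7) = 72
f[11] = max(7+72, 29+50, 45+14, 61+0) = 79
One optimal cutting: 4 + 4 + 1 + 1 + 1 → €79.

79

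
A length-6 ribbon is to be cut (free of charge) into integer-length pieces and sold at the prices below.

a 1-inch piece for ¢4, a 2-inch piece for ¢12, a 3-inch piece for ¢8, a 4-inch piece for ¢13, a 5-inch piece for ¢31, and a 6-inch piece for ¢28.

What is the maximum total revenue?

Consider every possible first cut. best[k] is the best of p[i]+best[k−i] over all sellable i≤k.
best[1] = 4
best[2] = max(4+4, 12+0) = 12
best[3] = max(4+12, 12+4, 8+0) = 16
best[4] = max(4+16, 12+12, 8+4, 13+0) = 24
best[5] = max(4+24, 12+16, 8+12, 13+4, 31+0) = 31
best[6] = max(4+31, 12+24, 8+16, 13+12, 31+4, 28+0) = 36
One optimal cutting: 2 + 2 + 2 → ¢12 + ¢12 + ¢12 = ¢36.

36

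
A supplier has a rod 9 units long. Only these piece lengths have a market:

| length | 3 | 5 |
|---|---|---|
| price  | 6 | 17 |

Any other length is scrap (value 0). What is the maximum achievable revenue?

23

Consider every possible first cut. r[k] is the best of p[i]+r[k−i] over all sellable i≤k.
r[1] = 0
r[2] = 0
r[3] = 6
r[4] = 6
r[5] = max(6+0, 17+0) = 17
r[6] = max(6+6, 17+0) = 17
r[7] = max(6+6, 17+0) = 17
r[8] = max(6+17, 17+6) = 23
r[9] = max(6+17, 17+6) = 23
One optimal cutting: pieces 5 + 3 with 1 unit of scrap → 23.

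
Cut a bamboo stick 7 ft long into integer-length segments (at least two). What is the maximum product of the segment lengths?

Let g[k] be the best product for length k (with at least one cut). For each first piece i, the rest contributes max(k−i, g[k−i]).
g[2] = 1·max(1,0) = 1·1 = 1
g[3] = max(1·2, 2·1) = 2
g[4] = max(1·3, 2·2, 3·1) = 4
g[5] = max(1·4, 2·3, 3·2, 4·1) = 6
g[6] = max(1·6, 2·4, 3·3, 4·2, 5·1) = 9
g[7] = max(1·9, 2·6, 3·4, 4·3, 5·2, 6·1) = 12
One optimal split: 3 + 2 + 2; product 3·2·2 = 12.

12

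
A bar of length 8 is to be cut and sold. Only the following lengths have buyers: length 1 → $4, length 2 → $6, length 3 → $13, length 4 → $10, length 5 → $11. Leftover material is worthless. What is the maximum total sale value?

Let best[k] be the best obtainable value from length k. For each k, try every first piece i and keep the best of price[i] + best[k−i].
best[1] = 4
best[2] = 8  (first piece 1, then best[1]=4)
best[3] = 13
best[4] = 17  (first piece 1, then best[3]=13)
best[5] = 21  (first piece 1, then best[4]=17)
best[6] = 26  (first piece 3, then best[3]=13)
best[7] = 30  (first piece 1, then best[6]=26)
best[8] = 34  (first piece 1, then best[7]=30)
One optimal cutting: 3 + 3 + 1 + 1 → $34.

34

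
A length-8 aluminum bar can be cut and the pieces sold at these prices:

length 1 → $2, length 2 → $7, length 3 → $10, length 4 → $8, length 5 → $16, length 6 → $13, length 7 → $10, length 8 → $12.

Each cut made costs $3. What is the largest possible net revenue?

23

Let v[k] be the best obtainable value from length k. For each k, try every first piece i and keep the best of price[i] + v[k−i] minus the 3 cut fee when i<k.
v[1] = 2
v[2] = max(2+2-3, 7+0) = 7
v[3] = max(2+7-3, 7+2-3, 10+0) = 10
v[4] = max(2+10-3, 7+7-3, 10+2-3, 8+0) = 11
v[5] = max(2+11-3, 7+10-3, 10+7-3, 8+2-3, 16+0) = 16
v[6] = max(2+16-3, 7+11-3, 10+10-3, 8+7-3, 16+2-3, 13+0) = 17
v[7] = max(2+17-3, 7+16-3, 10+11-3, …, 13+2-3, 10+0) = 20
v[8] = max(2+20-3, 7+17-3, 10+16-3, …, 10+2-3, 12+0) = 23
One optimal plan: pieces 5 + 3 (1 cut) → $26 − $3 = $23.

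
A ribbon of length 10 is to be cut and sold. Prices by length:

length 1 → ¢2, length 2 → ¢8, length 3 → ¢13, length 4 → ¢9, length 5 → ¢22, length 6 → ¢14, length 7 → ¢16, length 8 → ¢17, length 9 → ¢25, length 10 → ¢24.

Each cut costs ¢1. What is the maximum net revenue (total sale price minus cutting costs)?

Consider every possible first cut. r[k] is the best of p[i]+r[k−i] over all sellable i≤k, charging 1 whenever i<k.
r[1] = 2
r[2] = 8
r[3] = 13
r[4] = 15  (first piece 2, then r[2]=8)
r[5] = 22
r[6] = 25  (first piece 3, then r[3]=13)
r[7] = 29  (first piece 2, then r[5]=22)
r[8] = 34  (first piece 3, then r[5]=22)
r[9] = 37  (first piece 3, then r[6]=25)
r[10] = 43  (first piece 5, then r[5]=22)
One optimal plan: pieces 5 + 5 (1 cut) → ¢44 − ¢1 = ¢43.

43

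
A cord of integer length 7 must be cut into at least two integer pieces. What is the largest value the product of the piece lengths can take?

Fill f[k] for k=2..7: at each k try every first piece i and multiply by the better of (k−i) uncut or f[k−i].
f[2] = 1·max(1,0) = 1·1 = 1
f[3] = 1·max(2,1) = 1·2 = 2
f[4] = 2·max(2,1) = 2·2 = 4
f[5] = 2·max(3,2) = 2·3 = 6
f[6] = 3·max(3,2) = 3·3 = 9
f[7] = 2·max(5,6) = 2·6 = 12
One optimal split: 3 + 2 + 2; product 3·2·2 = 12.

12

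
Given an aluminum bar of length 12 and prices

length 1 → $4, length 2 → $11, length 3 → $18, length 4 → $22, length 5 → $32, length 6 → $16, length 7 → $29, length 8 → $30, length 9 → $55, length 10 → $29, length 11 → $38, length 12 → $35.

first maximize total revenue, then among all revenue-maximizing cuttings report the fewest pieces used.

3

Consider every possible first cut. r[k] is the best of p[i]+r[k−i] over all sellable i≤k.
r[1] = 4
r[2] = 11
r[3] = 18
r[4] = 22  (first piece 1, then r[3]=18)
r[5] = 32
r[6] = 36  (first piece 1, then r[5]=32)
r[7] = 43  (first piece 2, then r[5]=32)
r[8] = 50  (first piece 3, then r[5]=32)
r[9] = 55
r[10] = 64  (first piece 5, then r[5]=32)
r[11] = 68  (first piece 1, then r[10]=64)
r[12] = 75  (first piece 2, then r[10]=64)
Maximum revenue is $75.
Now minimize piece count subject to staying optimal: for each k, pieces[k] = 1 + min over i with p[i]+r[k−i]=r[k] of pieces[k−i].
pieces[9] = 1
pieces[10] = 2
pieces[11] = 3
pieces[12] = 3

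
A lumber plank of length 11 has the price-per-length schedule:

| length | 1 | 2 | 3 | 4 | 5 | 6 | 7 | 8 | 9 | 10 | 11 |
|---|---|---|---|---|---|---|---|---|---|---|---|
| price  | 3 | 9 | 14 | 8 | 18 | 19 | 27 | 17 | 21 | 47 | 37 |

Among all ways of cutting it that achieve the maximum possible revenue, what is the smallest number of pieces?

Let r[k] be the best obtainable value from length k. For each k, try every first piece i and keep the best of price[i] + r[k−i].
r[1] = 3
r[2] = max(3+3, 9+0) = 9
r[3] = max(3+9, 9+3, 14+0) = 14
r[4] = max(3+14, 9+9, 14+3, 8+0) = 18
r[5] = max(3+18, 9+14, 14+9, 8+3, 18+0) = 23
r[6] = max(3+23, 9+18, 14+14, 8+9, 18+3, 19+0) = 28
r[7] = max(3+28, 9+23, 14+18, …, 19+3, 27+0) = 32
r[8] = max(3+32, 9+28, 14+23, …, 27+3, 17+0) = 37
r[9] = max(3+37, 9+32, 14+28, …, 17+3, 21+0) = 42
r[10] = max(3+42, 9+37, 14+32, …, 21+3, 47+0) = 47
r[11] = max(3+47, 9+42, 14+37, …, 47+3, 37+0) = 51
Maximum revenue is $51.
Now minimize piece count subject to staying optimal: for each k, pieces[k] = 1 + min over i with p[i]+r[k−i]=r[k] of pieces[k−i].
pieces[8] = 3
pieces[9] = 3
pieces[10] = 1
pieces[11] = 4

4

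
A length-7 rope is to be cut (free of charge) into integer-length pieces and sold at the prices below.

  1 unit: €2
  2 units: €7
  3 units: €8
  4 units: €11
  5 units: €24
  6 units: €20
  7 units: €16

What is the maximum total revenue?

31

Consider every possible first cut. r[k] is the best of p[i]+r[k−i] over all sellable i≤k.
r[1] = 2
r[2] = max(2+2, 7+0) = 7
r[3] = max(2+7, 7+2, 8+0) = 9
r[4] = max(2+9, 7+7, 8+2, 11+0) = 14
r[5] = max(2+14, 7+9, 8+7, 11+2, 24+0) = 24
r[6] = max(2+24, 7+14, 8+9, 11+7, 24+2, 20+0) = 26
r[7] = max(2+26, 7+24, 8+14, …, 20+2, 16+0) = 31
One optimal cutting: 5 + 2 → €24 + €7 = €31.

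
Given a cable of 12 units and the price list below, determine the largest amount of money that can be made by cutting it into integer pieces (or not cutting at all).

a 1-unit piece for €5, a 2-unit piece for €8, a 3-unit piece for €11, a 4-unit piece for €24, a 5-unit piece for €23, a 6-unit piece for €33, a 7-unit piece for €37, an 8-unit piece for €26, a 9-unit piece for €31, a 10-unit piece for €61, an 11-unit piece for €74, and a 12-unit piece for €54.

79

Consider every possible first cut. best[k] is the best of p[i]+best[k−i] over all sellable i≤k.
best[1] = 5
best[2] = 10  (first piece 1, then best[1]=5)
best[3] = 15  (first piece 1, then best[2]=10)
best[4] = 24
best[5] = 29  (first piece 1, then best[4]=24)
best[6] = 34  (first piece 1, then best[5]=29)
best[7] = 39  (first piece 1, then best[6]=34)
best[8] = 48  (first piece 4, then best[4]=24)
best[9] = 53  (first piece 1, then best[8]=48)
best[10] = 61
best[11] = 74
best[12] = 79  (first piece 1, then best[11]=74)
One optimal cutting: 11 + 1 → €74 + €5 = €79.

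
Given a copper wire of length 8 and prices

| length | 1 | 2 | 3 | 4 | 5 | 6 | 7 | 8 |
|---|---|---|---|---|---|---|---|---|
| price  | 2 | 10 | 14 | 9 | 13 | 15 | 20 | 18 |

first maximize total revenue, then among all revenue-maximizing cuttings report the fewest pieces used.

Build r[k] bottom-up: r[k] = max over allowed piece i of (p[i] + r[k−i]).
r[1] = 2
r[2] = max(2+2, 10+0) = 10
r[3] = max(2+10, 10+2, 14+0) = 14
r[4] = max(2+14, 10+10, 14+2, 9+0) = 20
r[5] = max(2+20, 10+14, 14+10, 9+2, 13+0) = 24
r[6] = max(2+24, 10+20, 14+14, 9+10, 13+2, 15+0) = 30
r[7] = max(2+30, 10+24, 14+20, …, 15+2, 20+0) = 34
r[8] = max(2+34, 10+30, 14+24, …, 20+2, 18+0) = 40
Maximum revenue is €40.
Now minimize piece count subject to staying optimal: for each k, pieces[k] = 1 + min over i with p[i]+r[k−i]=r[k] of pieces[k−i].
pieces[5] = 2
pieces[6] = 3
pieces[7] = 3
pieces[8] = 4

4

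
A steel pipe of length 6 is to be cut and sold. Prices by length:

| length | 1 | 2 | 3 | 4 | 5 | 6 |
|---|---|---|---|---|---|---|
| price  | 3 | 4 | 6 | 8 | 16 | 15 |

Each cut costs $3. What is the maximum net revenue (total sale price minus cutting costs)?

16

Build v[k] bottom-up: v[k] = max over allowed piece i of (p[i] + v[k−i]) − 3 per cut.
v[1] = 3
v[2] = max(3+3-3, 4+0) = 4
v[3] = max(3+4-3, 4+3-3, 6+0) = 6
v[4] = max(3+6-3, 4+4-3, 6+3-3, 8+0) = 8
v[5] = max(3+8-3, 4+6-3, 6+4-3, 8+3-3, 16+0) = 16
v[6] = max(3+16-3, 4+8-3, 6+6-3, 8+4-3, 16+3-3, 15+0) = 16
One optimal plan: pieces 5 + 1 (1 cut) → $19 − $3 = $16.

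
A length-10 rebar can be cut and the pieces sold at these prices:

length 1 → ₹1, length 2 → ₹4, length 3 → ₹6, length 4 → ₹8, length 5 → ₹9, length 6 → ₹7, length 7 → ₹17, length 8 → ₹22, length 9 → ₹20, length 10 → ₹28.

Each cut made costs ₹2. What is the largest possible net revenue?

Build r[k] bottom-up: r[k] = max over allowed piece i of (p[i] + r[k−i]) − 2 per cut.
r[1] = 1
r[2] = 4
r[3] = 6
r[4] = 8
r[5] = 9
r[6] = 10  (first piece 2, then r[4]=8)
r[7] = 17
r[8] = 22
r[9] = 21  (first piece 1, then r[8]=22)
r[10] = 28
Best is to make no cuts and sell whole for ₹28.

28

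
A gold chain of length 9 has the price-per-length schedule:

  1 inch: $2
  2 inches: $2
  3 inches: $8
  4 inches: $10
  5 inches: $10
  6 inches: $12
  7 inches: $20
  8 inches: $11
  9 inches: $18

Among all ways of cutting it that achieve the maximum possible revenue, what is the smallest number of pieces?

Consider every possible first cut. r[k] is the best of p[i]+r[k−i] over all sellable i≤k.
r[1] = 2
r[2] = 4  (first piece 1, then r[1]=2)
r[3] = 8
r[4] = 10  (first piece 1, then r[3]=8)
r[5] = 12  (first piece 1, then r[4]=10)
r[6] = 16  (first piece 3, then r[3]=8)
r[7] = 20
r[8] = 22  (first piece 1, then r[7]=20)
r[9] = 24  (first piece 1, then r[8]=22)
Maximum revenue is $24.
Now minimize piece count subject to staying optimal: for each k, pieces[k] = 1 + min over i with p[i]+r[k−i]=r[k] of pieces[k−i].
pieces[6] = 2
pieces[7] = 1
pieces[8] = 2
pieces[9] = 3

3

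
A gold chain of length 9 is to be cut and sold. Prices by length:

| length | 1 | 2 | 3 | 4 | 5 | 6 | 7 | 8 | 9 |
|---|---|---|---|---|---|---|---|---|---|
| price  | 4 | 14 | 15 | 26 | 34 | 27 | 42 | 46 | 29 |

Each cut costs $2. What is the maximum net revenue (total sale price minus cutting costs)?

58

Consider every possible first cut. r[k] is the best of p[i]+r[k−i] over all sellable i≤k, charging 2 whenever i<k.
r[1] = 4
r[2] = max(4+4-2, 14+0) = 14
r[3] = max(4+14-2, 14+4-2, 15+0) = 16
r[4] = max(4+16-2, 14+14-2, 15+4-2, 26+0) = 26
r[5] = max(4+26-2, 14+16-2, 15+14-2, 26+4-2, 34+0) = 34
r[6] = max(4+34-2, 14+26-2, 15+16-2, 26+14-2, 34+4-2, 27+0) = 38
r[7] = max(4+38-2, 14+34-2, 15+26-2, …, 27+4-2, 42+0) = 46
r[8] = max(4+46-2, 14+38-2, 15+34-2, …, 42+4-2, 46+0) = 50
r[9] = max(4+50-2, 14+46-2, 15+38-2, …, 46+4-2, 29+0) = 58
One optimal plan: pieces 5 + 2 + 2 (2 cuts) → $62 − $4 = $58.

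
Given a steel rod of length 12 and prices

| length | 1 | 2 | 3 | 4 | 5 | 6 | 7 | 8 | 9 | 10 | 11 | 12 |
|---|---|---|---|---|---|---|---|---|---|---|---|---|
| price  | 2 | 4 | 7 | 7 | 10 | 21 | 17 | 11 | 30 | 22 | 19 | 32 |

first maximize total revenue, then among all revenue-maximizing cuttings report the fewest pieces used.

Consider every possible first cut. r[k] is the best of p[i]+r[k−i] over all sellable i≤k.
r[1] = 2
r[2] = max(2+2, 4+0) = 4
r[3] = max(2+4, 4+2, 7+0) = 7
r[4] = max(2+7, 4+4, 7+2, 7+0) = 9
r[5] = max(2+9, 4+7, 7+4, 7+2, 10+0) = 11
r[6] = max(2+11, 4+9, 7+7, 7+4, 10+2, 21+0) = 21
r[7] = max(2+21, 4+11, 7+9, …, 21+2, 17+0) = 23
r[8] = max(2+23, 4+21, 7+11, …, 17+2, 11+0) = 25
r[9] = max(2+25, 4+23, 7+21, …, 11+2, 30+0) = 30
r[10] = max(2+30, 4+25, 7+23, …, 30+2, 22+0) = 32
r[11] = max(2+32, 4+30, 7+25, …, 22+2, 19+0) = 34
r[12] = max(2+34, 4+32, 7+30, …, 19+2, 32+0) = 42
Maximum revenue is $42.
Now minimize piece count subject to staying optimal: for each k, pieces[k] = 1 + min over i with p[i]+r[k−i]=r[k] of pieces[k−i].
pieces[9] = 1
pieces[10] = 2
pieces[11] = 2
pieces[12] = 2

2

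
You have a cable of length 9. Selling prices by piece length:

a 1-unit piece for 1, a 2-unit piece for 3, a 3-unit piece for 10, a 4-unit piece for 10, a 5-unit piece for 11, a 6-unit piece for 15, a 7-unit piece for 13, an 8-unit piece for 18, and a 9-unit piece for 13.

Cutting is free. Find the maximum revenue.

30

Build best[k] bottom-up: best[k] = max over allowed piece i of (p[i] + best[k−i]).
best[1] = 1
best[2] = 3
best[3] = 10
best[4] = 11  (first piece 1, then best[3]=10)
best[5] = 13  (first piece 2, then best[3]=10)
best[6] = 20  (first piece 3, then best[3]=10)
best[7] = 21  (first piece 1, then best[6]=20)
best[8] = 23  (first piece 2, then best[6]=20)
best[9] = 30  (first piece 3, then best[6]=20)
One optimal cutting: 3 + 3 + 3 → 10 + 10 + 10 = 30.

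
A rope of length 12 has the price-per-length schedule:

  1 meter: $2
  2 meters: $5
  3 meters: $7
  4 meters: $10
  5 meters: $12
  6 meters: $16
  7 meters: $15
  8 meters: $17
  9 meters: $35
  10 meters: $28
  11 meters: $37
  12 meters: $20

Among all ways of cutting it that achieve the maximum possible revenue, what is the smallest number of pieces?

Consider every possible first cut. r[k] is the best of p[i]+r[k−i] over all sellable i≤k.
r[1] = 2
r[2] = max(2+2, 5+0) = 5
r[3] = max(2+5, 5+2, 7+0) = 7
r[4] = max(2+7, 5+5, 7+2, 10+0) = 10
r[5] = max(2+10, 5+7, 7+5, 10+2, 12+0) = 12
r[6] = max(2+12, 5+10, 7+7, 10+5, 12+2, 16+0) = 16
r[7] = max(2+16, 5+12, 7+10, …, 16+2, 15+0) = 18
r[8] = max(2+18, 5+16, 7+12, …, 15+2, 17+0) = 21
r[9] = max(2+21, 5+18, 7+16, …, 17+2, 35+0) = 35
r[10] = max(2+35, 5+21, 7+18, …, 35+2, 28+0) = 37
r[11] = max(2+37, 5+35, 7+21, …, 28+2, 37+0) = 40
r[12] = max(2+40, 5+37, 7+35, …, 37+2, 20+0) = 42
Maximum revenue is $42.
Now minimize piece count subject to staying optimal: for each k, pieces[k] = 1 + min over i with p[i]+r[k−i]=r[k] of pieces[k−i].
pieces[9] = 1
pieces[10] = 2
pieces[11] = 2
pieces[12] = 2

2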